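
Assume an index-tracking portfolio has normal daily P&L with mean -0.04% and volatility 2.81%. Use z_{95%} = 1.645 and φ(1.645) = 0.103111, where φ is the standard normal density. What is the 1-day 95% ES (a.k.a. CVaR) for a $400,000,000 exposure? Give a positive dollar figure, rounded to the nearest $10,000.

$23,340,000

Tail multiplier: φ(z)/(1−α) = 0.103111 / 0.05 = 2.062.
ES = −(-0.04%) + 2.81% × 2.062 = 5.834%.
On $400,000,000: 0.05834 × $400,000,000 = $23,336,000.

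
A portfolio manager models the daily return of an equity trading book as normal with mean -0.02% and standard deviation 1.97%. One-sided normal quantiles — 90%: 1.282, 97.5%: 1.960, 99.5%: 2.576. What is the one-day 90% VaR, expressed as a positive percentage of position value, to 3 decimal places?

VaR = −μ + z·σ = −(-0.02%) + 1.282 × 1.97% = 2.546%.

2.546%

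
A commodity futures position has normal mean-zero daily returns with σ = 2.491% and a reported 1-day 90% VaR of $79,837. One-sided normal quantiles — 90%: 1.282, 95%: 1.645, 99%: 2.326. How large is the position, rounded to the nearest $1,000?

$2,500,000

VaR as a fraction of value: z·σ = 1.282 × 2.491% = 3.19346%.
Position = $79,837 / 0.0319346 = $2,500,014.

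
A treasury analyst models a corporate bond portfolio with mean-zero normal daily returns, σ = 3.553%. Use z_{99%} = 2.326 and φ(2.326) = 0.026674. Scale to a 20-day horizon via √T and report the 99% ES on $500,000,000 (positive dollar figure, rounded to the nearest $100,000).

σ_{20d} = 3.553% × √20 = 15.889%.
ES multiplier = φ(z)/(1−α) = 0.026674/0.01 = 2.667.
ES = 15.889% × 2.667 = 42.376%; on $500,000,000: $211,880,000.

$211,900,000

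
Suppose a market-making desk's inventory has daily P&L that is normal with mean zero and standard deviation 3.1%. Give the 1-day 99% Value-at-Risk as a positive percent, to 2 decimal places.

At 99% one-sided, z = 2.326.
VaR = z·σ = 2.326 × 3.1% = 7.211%.

7.21%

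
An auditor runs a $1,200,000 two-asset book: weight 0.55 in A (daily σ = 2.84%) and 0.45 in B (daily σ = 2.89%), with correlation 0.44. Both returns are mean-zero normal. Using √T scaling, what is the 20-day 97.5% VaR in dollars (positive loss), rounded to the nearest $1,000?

σ_p = √(0.55²·2.84² + 0.45²·2.89² + 2·0.44·0.55·0.45·2.84·2.89) = 2.433%.
σ_{20d} = 2.433% × √20 = 10.881%.
z(97.5%) = 1.960.
VaR = 1.960 × 10.881% = 21.327%; on $1,200,000 that is $255,924.

$256,000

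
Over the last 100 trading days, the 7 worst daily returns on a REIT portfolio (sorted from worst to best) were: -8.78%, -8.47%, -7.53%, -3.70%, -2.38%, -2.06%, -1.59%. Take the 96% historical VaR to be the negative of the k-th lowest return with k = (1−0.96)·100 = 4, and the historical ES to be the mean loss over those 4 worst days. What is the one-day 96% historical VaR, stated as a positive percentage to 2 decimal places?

k = 4; the 4th lowest return is -3.70%, so VaR = 3.70%.

3.70%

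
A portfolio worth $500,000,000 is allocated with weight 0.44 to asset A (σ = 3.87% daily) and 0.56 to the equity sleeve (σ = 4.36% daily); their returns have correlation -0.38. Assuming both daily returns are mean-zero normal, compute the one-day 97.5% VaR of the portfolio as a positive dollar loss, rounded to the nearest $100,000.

σ_p² = 0.44²·3.87² + 0.56²·4.36² + 2·-0.38·0.44·0.56·3.87·4.36 = 5.7012 (%²).
σ_p = √5.7012 = 2.388%.
At 97.5%, z = 1.960.
VaR = 1.960 × 2.388% = 4.680%; on $500,000,000 that is $23,400,000.

$23,400,000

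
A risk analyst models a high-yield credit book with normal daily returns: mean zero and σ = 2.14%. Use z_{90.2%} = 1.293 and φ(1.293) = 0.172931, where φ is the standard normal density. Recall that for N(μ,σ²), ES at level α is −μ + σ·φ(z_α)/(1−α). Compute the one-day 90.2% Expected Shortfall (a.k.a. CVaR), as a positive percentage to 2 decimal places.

3.78%

Tail multiplier: φ(z)/(1−α) = 0.172931 / 0.098 = 1.765.
ES = 2.14% × 1.765 = 3.777%.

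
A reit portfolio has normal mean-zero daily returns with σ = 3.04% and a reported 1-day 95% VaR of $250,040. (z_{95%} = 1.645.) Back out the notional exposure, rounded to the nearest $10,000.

$5,000,000

VaR as a fraction of value: z·σ = 1.645 × 3.04% = 5.0008%.
Position = $250,040 / 0.050008 = $5,000,000.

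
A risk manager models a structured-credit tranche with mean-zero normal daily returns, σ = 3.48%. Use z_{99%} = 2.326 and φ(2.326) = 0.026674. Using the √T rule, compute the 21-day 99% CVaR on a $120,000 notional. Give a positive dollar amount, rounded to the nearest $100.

$51,000

σ_{21d} = 3.48% × √21 = 15.947%.
ES multiplier = φ(z)/(1−α) = 0.026674/0.01 = 2.667.
ES = 15.947% × 2.667 = 42.531%; on $120,000: $51,037.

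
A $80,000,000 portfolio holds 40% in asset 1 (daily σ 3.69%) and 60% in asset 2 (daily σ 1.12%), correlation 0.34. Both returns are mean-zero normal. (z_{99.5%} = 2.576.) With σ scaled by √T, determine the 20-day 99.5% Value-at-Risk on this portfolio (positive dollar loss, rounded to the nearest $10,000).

σ_p = √(0.4²·3.69² + 0.6²·1.12² + 2·0.34·0.4·0.6·3.69·1.12) = 1.818%.
σ_{20d} = 1.818% × √20 = 8.130%.
VaR = 2.576 × 8.130% = 20.943%; on $80,000,000 that is $16,754,400.

$16,750,000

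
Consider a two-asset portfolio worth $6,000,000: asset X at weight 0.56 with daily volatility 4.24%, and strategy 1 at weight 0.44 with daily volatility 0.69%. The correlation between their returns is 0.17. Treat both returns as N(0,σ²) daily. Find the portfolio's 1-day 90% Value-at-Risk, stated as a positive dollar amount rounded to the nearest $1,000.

$188,000

σ_p² = 0.56²·4.24² + 0.44²·0.69² + 2·0.17·0.56·0.44·4.24·0.69 = 5.9750 (%²).
σ_p = √5.9750 = 2.444%.
At 90%, z = 1.282.
VaR = 1.282 × 2.444% = 3.133%; on $6,000,000 that is $187,980.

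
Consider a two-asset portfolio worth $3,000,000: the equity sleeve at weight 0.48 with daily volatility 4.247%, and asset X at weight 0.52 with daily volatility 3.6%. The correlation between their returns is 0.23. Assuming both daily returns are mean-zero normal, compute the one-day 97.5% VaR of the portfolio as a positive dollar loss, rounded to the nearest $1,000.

$180,000

σ_p² = 0.48²·4.247² + 0.52²·3.6² + 2·0.23·0.48·0.52·4.247·3.6 = 9.4156 (%²).
σ_p = √9.4156 = 3.068%.
At 97.5%, z = 1.960.
VaR = 1.960 × 3.068% = 6.013%; on $3,000,000 that is $180,390.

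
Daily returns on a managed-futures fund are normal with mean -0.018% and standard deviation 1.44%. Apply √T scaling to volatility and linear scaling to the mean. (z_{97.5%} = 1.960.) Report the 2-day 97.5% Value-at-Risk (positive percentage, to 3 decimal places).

σ_{2d} = 1.44% × √2 = 2.036%; μ_{2d} = 2 × -0.018% = -0.036%.
VaR = −(-0.036%) + 1.960 × 2.036% = 4.027%.

4.027%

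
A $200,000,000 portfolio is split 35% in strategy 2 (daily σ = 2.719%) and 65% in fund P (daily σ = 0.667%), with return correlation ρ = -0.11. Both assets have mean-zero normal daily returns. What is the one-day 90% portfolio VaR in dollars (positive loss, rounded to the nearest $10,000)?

σ_p² = 0.35²·2.719² + 0.65²·0.667² + 2·-0.11·0.35·0.65·2.719·0.667 = 1.0028 (%²).
σ_p = √1.0028 = 1.001%.
At 90%, z = 1.282.
VaR = 1.282 × 1.001% = 1.283%; on $200,000,000 that is $2,566,000.

$2,570,000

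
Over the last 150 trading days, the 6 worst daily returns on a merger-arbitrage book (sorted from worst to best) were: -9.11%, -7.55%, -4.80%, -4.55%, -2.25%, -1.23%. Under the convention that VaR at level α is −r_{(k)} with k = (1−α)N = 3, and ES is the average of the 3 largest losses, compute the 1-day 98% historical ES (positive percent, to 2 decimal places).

The 3 worst returns sum to -21.46%.
ES = −(-21.46%) / 3 = 7.1533…% ≈ 7.15%.

7.15%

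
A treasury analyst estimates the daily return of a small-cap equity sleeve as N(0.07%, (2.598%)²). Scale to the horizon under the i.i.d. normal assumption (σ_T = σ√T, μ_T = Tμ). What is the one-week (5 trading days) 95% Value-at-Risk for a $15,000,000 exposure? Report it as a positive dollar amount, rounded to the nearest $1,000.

At 95%, z = 1.645.
σ_{5d} = 2.598% × √5 = 5.809%; μ_{5d} = 5 × 0.07% = 0.350%.
VaR = −(0.350%) + 1.645 × 5.809% = 9.206%.
On $15,000,000: 0.09206 × $15,000,000 = $1,380,900.

$1,381,000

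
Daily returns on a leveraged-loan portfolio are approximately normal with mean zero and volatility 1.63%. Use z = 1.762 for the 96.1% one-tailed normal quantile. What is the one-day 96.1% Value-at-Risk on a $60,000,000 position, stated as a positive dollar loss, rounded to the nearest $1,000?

$1,723,000

VaR = z·σ = 1.762 × 1.63% = 2.872%.
On $60,000,000: 0.02872 × $60,000,000 = $1,723,200.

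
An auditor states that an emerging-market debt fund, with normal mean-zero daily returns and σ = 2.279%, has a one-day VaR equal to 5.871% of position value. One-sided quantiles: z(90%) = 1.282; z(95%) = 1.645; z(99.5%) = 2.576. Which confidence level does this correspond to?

99.5%

Implied z = VaR/σ = 5.871 / 2.279 = 2.576.
This matches z(99.5%) = 2.576.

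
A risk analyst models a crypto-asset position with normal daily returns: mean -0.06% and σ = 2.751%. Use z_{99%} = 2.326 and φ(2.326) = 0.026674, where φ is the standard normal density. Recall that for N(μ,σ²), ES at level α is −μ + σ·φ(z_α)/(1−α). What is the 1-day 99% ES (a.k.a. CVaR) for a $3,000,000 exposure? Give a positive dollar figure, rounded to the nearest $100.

Tail multiplier: φ(z)/(1−α) = 0.026674 / 0.01 = 2.667.
ES = −(-0.06%) + 2.751% × 2.667 = 7.397%.
On $3,000,000: 0.07397 × $3,000,000 = $221,910.

$221,900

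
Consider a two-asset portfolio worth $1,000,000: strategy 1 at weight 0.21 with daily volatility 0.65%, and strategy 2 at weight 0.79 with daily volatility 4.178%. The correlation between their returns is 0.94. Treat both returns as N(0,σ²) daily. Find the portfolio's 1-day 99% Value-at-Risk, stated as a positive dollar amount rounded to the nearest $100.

$79,800

σ_p² = 0.21²·0.65² + 0.79²·4.178² + 2·0.94·0.21·0.79·0.65·4.178 = 11.7597 (%²).
σ_p = √11.7597 = 3.429%.
At 99%, z = 2.326.
VaR = 2.326 × 3.429% = 7.976%; on $1,000,000 that is $79,760.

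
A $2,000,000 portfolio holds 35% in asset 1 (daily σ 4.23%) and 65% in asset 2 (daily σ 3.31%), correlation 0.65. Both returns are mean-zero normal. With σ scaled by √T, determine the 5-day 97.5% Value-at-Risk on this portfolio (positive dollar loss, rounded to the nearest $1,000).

$290,000

σ_p = √(0.35²·4.23² + 0.65²·3.31² + 2·0.65·0.35·0.65·4.23·3.31) = 3.311%.
σ_{5d} = 3.311% × √5 = 7.404%.
z(97.5%) = 1.960.
VaR = 1.960 × 7.404% = 14.512%; on $2,000,000 that is $290,240.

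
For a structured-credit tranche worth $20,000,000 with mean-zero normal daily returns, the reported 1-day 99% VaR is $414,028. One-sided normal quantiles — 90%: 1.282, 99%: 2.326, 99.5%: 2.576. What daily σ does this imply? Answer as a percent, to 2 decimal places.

0.89%

VaR as a fraction: $414,028 / $20,000,000 = 2.070%.
σ = VaR / z = 2.070% / 2.326 = 0.890%.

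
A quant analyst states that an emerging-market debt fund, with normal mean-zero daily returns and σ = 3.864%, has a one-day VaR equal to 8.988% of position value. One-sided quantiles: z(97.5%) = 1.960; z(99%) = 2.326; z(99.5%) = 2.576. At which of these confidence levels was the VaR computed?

99%

Implied z = VaR/σ = 8.988 / 3.864 = 2.326.
This matches z(99%) = 2.326.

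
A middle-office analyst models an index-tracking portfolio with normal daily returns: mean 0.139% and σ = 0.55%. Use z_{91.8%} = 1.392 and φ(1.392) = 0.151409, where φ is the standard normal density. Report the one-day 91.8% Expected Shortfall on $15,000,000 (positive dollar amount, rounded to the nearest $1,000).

$131,000

Tail multiplier: φ(z)/(1−α) = 0.151409 / 0.082 = 1.846.
ES = −(0.139%) + 0.55% × 1.846 = 0.876%.
On $15,000,000: 0.00876 × $15,000,000 = $131,400.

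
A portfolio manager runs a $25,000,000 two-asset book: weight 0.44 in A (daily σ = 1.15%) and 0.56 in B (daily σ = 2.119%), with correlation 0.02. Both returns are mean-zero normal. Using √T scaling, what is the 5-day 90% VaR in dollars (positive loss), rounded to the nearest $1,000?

$931,000

σ_p = √(0.44²·1.15² + 0.56²·2.119² + 2·0.02·0.44·0.56·1.15·2.119) = 1.299%.
σ_{5d} = 1.299% × √5 = 2.905%.
z(90%) = 1.282.
VaR = 1.282 × 2.905% = 3.724%; on $25,000,000 that is $931,000.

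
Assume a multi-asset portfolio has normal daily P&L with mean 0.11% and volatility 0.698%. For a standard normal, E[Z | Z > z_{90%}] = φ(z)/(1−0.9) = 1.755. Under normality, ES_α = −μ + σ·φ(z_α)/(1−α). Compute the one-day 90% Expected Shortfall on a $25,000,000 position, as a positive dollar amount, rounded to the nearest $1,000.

$279,000

ES = −(0.11%) + 0.698% × 1.755 = 1.115%.
On $25,000,000: 0.01115 × $25,000,000 = $278,750.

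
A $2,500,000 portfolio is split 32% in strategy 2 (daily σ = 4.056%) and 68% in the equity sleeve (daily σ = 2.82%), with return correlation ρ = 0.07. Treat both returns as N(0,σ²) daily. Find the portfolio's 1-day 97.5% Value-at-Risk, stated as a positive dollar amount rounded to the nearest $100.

$117,100

σ_p² = 0.32²·4.056² + 0.68²·2.82² + 2·0.07·0.32·0.68·4.056·2.82 = 5.7102 (%²).
σ_p = √5.7102 = 2.390%.
At 97.5%, z = 1.960.
VaR = 1.960 × 2.390% = 4.684%; on $2,500,000 that is $117,100.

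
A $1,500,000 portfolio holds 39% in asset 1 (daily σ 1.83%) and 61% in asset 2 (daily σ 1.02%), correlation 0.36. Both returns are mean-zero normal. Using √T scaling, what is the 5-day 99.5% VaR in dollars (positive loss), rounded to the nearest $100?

σ_p = √(0.39²·1.83² + 0.61²·1.02² + 2·0.36·0.39·0.61·1.83·1.02) = 1.103%.
σ_{5d} = 1.103% × √5 = 2.466%.
z(99.5%) = 2.576.
VaR = 2.576 × 2.466% = 6.352%; on $1,500,000 that is $95,280.

$95,300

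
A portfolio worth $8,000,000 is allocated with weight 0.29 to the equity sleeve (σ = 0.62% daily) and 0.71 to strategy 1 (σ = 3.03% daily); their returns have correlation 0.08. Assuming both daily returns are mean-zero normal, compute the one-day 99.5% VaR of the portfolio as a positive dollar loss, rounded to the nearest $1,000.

σ_p² = 0.29²·0.62² + 0.71²·3.03² + 2·0.08·0.29·0.71·0.62·3.03 = 4.7223 (%²).
σ_p = √4.7223 = 2.173%.
At 99.5%, z = 2.576.
VaR = 2.576 × 2.173% = 5.598%; on $8,000,000 that is $447,840.

$448,000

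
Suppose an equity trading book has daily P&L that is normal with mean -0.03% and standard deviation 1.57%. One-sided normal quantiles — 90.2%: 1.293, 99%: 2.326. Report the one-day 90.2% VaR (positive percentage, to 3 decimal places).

2.060%

VaR = −μ + z·σ = −(-0.03%) + 1.293 × 1.57% = 2.060%.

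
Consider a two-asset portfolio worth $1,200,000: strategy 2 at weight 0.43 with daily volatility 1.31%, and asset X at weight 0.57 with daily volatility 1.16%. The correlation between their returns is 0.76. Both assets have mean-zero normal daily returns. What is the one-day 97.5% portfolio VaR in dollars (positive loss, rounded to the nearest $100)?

σ_p² = 0.43²·1.31² + 0.57²·1.16² + 2·0.76·0.43·0.57·1.31·1.16 = 1.3206 (%²).
σ_p = √1.3206 = 1.149%.
At 97.5%, z = 1.960.
VaR = 1.960 × 1.149% = 2.252%; on $1,200,000 that is $27,024.

$27,000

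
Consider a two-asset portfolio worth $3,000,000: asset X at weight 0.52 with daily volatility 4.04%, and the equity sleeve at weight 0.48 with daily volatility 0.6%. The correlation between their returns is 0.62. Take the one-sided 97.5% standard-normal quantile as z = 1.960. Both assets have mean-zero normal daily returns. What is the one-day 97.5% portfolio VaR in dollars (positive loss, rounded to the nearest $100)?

$134,700

σ_p² = 0.52²·4.04² + 0.48²·0.6² + 2·0.62·0.52·0.48·4.04·0.6 = 5.2465 (%²).
σ_p = √5.2465 = 2.291%.
VaR = 1.960 × 2.291% = 4.490%; on $3,000,000 that is $134,700.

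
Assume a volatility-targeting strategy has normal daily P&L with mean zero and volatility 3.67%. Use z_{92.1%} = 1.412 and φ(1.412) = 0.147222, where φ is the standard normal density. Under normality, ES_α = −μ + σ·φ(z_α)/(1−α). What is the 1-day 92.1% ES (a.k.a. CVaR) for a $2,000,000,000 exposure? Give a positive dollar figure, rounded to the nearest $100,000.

$136,800,000

Tail multiplier: φ(z)/(1−α) = 0.147222 / 0.079 = 1.864.
ES = 3.67% × 1.864 = 6.841%.
On $2,000,000,000: 0.06841 × $2,000,000,000 = $136,820,000.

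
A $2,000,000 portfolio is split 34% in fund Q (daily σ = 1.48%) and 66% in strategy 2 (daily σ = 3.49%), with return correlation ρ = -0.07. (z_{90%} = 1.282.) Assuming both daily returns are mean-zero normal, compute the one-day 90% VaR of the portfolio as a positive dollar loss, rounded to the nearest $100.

σ_p² = 0.34²·1.48² + 0.66²·3.49² + 2·-0.07·0.34·0.66·1.48·3.49 = 5.3966 (%²).
σ_p = √5.3966 = 2.323%.
VaR = 1.282 × 2.323% = 2.978%; on $2,000,000 that is $59,560.

$59,600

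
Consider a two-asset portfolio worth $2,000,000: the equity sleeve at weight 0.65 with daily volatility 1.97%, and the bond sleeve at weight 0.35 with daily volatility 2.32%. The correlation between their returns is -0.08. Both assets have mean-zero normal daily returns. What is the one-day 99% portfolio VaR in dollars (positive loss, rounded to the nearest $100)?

$67,900

σ_p² = 0.65²·1.97² + 0.35²·2.32² + 2·-0.08·0.65·0.35·1.97·2.32 = 2.1327 (%²).
σ_p = √2.1327 = 1.460%.
At 99%, z = 2.326.
VaR = 2.326 × 1.460% = 3.396%; on $2,000,000 that is $67,920.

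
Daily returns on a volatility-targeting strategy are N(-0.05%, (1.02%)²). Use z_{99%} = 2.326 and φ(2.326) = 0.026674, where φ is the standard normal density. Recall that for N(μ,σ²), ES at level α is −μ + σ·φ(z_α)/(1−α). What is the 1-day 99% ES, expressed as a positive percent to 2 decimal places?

Tail multiplier: φ(z)/(1−α) = 0.026674 / 0.01 = 2.667.
ES = −(-0.05%) + 1.02% × 2.667 = 2.770%.

2.77%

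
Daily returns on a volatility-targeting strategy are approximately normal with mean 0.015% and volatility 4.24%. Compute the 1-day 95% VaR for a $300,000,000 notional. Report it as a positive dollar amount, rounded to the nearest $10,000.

$20,880,000

At 95% one-sided, z = 1.645.
VaR = −μ + z·σ = −(0.015%) + 1.645 × 4.24% = 6.960%.
On $300,000,000: 0.06960 × $300,000,000 = $20,880,000.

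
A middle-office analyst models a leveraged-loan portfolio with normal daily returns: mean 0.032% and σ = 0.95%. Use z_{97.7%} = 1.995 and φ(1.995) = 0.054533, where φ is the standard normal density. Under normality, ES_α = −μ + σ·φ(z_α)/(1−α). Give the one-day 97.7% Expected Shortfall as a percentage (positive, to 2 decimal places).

Tail multiplier: φ(z)/(1−α) = 0.054533 / 0.023 = 2.371.
ES = −(0.032%) + 0.95% × 2.371 = 2.220%.

2.22%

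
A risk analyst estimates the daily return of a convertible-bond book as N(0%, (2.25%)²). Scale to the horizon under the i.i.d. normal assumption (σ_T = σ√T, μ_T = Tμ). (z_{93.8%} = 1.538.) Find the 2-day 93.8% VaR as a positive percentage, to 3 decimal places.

σ_{2d} = 2.25% × √2 = 3.182%.
VaR = 1.538 × 3.182% = 4.894%.

4.894%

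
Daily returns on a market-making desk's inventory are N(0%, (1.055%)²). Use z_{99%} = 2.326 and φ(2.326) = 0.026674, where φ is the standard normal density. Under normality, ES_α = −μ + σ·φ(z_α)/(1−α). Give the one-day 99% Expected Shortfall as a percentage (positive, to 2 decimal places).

Tail multiplier: φ(z)/(1−α) = 0.026674 / 0.01 = 2.667.
ES = 1.055% × 2.667 = 2.814%.

2.81%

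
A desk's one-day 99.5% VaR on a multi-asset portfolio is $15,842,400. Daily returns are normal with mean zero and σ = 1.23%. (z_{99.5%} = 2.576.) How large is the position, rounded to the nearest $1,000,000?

$500,000,000

VaR as a fraction of value: z·σ = 2.576 × 1.23% = 3.16848%.
Position = $15,842,400 / 0.0316848 = $500,000,000.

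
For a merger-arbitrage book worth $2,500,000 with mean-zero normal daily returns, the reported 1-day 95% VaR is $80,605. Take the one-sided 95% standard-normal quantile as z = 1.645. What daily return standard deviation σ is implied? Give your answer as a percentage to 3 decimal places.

1.960%

VaR as a fraction: $80,605 / $2,500,000 = 3.224%.
σ = VaR / z = 3.224% / 1.645 = 1.960%.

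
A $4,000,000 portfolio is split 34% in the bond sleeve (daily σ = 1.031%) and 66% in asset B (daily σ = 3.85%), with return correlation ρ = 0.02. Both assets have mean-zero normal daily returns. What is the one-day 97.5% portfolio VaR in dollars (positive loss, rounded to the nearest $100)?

σ_p² = 0.34²·1.031² + 0.66²·3.85² + 2·0.02·0.34·0.66·1.031·3.85 = 6.6152 (%²).
σ_p = √6.6152 = 2.572%.
At 97.5%, z = 1.960.
VaR = 1.960 × 2.572% = 5.041%; on $4,000,000 that is $201,640.

$201,600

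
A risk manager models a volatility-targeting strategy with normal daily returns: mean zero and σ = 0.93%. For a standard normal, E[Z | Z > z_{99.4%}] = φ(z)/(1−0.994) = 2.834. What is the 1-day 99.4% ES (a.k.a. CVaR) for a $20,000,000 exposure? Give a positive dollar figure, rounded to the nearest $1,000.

ES = 0.93% × 2.834 = 2.636%.
On $20,000,000: 0.02636 × $20,000,000 = $527,200.

$527,000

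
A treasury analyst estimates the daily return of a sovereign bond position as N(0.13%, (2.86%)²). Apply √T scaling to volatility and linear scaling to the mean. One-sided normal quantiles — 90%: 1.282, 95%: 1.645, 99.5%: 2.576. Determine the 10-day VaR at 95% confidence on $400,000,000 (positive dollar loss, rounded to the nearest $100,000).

$54,300,000

σ_{10d} = 2.86% × √10 = 9.044%; μ_{10d} = 10 × 0.13% = 1.300%.
VaR = −(1.300%) + 1.645 × 9.044% = 13.577%.
On $400,000,000: 0.13577 × $400,000,000 = $54,308,000.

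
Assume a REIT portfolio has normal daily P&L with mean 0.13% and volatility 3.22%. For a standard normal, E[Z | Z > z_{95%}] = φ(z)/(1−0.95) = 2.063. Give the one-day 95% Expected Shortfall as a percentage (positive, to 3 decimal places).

6.513%

ES = −(0.13%) + 3.22% × 2.063 = 6.513%.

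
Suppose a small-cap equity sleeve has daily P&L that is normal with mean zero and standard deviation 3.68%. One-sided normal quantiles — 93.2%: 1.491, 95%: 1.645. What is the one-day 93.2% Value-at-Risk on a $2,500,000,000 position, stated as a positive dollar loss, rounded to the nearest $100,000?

$137,200,000

VaR = z·σ = 1.491 × 3.68% = 5.487%.
On $2,500,000,000: 0.05487 × $2,500,000,000 = $137,175,000.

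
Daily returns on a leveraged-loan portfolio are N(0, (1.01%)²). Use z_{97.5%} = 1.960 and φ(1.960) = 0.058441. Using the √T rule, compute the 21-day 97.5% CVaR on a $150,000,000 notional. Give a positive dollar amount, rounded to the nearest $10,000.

$16,230,000

σ_{21d} = 1.01% × √21 = 4.628%.
ES multiplier = φ(z)/(1−α) = 0.058441/0.025 = 2.338.
ES = 4.628% × 2.338 = 10.820%; on $150,000,000: $16,230,000.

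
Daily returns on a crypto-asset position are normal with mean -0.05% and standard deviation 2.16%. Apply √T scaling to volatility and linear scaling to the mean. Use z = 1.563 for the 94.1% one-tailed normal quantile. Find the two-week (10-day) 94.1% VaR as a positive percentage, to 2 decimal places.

11.18%

σ_{10d} = 2.16% × √10 = 6.831%; μ_{10d} = 10 × -0.05% = -0.500%.
VaR = −(-0.500%) + 1.563 × 6.831% = 11.177%.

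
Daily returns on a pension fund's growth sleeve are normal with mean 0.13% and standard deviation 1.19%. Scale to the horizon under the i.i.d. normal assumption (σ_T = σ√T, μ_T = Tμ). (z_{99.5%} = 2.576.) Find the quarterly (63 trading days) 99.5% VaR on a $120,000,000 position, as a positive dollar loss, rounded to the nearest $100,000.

$19,400,000

σ_{63d} = 1.19% × √63 = 9.445%; μ_{63d} = 63 × 0.13% = 8.190%.
VaR = −(8.190%) + 2.576 × 9.445% = 16.140%.
On $120,000,000: 0.16140 × $120,000,000 = $19,368,000.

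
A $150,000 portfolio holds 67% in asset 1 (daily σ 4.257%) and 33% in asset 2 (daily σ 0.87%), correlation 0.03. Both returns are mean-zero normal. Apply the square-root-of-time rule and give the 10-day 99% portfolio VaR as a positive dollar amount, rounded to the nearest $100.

σ_p = √(0.67²·4.257² + 0.33²·0.87² + 2·0.03·0.67·0.33·4.257·0.87) = 2.875%.
σ_{10d} = 2.875% × √10 = 9.092%.
z(99%) = 2.326.
VaR = 2.326 × 9.092% = 21.148%; on $150,000 that is $31,722.

$31,700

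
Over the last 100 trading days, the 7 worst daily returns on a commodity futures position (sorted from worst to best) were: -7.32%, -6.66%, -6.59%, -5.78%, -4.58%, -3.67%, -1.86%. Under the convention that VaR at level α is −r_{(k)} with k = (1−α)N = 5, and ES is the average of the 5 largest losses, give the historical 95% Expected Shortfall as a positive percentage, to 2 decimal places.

The 5 worst returns sum to -30.93%.
ES = −(-30.93%) / 5 = 6.186% ≈ 6.19%.

6.19%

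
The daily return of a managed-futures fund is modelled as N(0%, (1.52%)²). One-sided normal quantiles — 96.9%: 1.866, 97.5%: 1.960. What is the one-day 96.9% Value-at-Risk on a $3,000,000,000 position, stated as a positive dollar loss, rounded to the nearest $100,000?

VaR = z·σ = 1.866 × 1.52% = 2.836%.
On $3,000,000,000: 0.02836 × $3,000,000,000 = $85,080,000.

$85,100,000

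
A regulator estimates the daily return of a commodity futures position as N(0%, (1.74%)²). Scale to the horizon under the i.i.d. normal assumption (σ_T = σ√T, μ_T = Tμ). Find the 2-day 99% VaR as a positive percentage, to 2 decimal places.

5.72%

At 99%, z = 2.326.
σ_{2d} = 1.74% × √2 = 2.461%.
VaR = 2.326 × 2.461% = 5.724%.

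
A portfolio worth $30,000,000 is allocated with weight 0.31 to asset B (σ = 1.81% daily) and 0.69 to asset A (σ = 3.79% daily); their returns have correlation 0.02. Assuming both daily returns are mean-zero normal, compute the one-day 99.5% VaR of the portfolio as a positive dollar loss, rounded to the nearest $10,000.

σ_p² = 0.31²·1.81² + 0.69²·3.79² + 2·0.02·0.31·0.69·1.81·3.79 = 7.2123 (%²).
σ_p = √7.2123 = 2.686%.
At 99.5%, z = 2.576.
VaR = 2.576 × 2.686% = 6.919%; on $30,000,000 that is $2,075,700.

$2,080,000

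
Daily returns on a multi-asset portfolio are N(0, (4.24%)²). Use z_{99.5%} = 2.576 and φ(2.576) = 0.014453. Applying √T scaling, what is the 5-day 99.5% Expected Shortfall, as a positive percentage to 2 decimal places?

σ_{5d} = 4.24% × √5 = 9.481%.
ES multiplier = φ(z)/(1−α) = 0.014453/0.005 = 2.891.
ES = 9.481% × 2.891 = 27.410%.

27.41%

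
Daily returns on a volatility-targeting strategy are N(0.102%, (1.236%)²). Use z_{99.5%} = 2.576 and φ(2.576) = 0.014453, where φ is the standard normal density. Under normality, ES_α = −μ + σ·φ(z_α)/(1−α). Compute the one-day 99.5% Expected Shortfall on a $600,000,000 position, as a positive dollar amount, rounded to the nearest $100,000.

$20,800,000

Tail multiplier: φ(z)/(1−α) = 0.014453 / 0.005 = 2.891.
ES = −(0.102%) + 1.236% × 2.891 = 3.471%.
On $600,000,000: 0.03471 × $600,000,000 = $20,826,000.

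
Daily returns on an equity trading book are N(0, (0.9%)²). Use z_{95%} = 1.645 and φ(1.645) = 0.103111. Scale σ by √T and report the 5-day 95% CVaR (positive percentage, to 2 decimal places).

σ_{5d} = 0.9% × √5 = 2.012%.
ES multiplier = φ(z)/(1−α) = 0.103111/0.05 = 2.062.
ES = 2.012% × 2.062 = 4.149%.

4.15%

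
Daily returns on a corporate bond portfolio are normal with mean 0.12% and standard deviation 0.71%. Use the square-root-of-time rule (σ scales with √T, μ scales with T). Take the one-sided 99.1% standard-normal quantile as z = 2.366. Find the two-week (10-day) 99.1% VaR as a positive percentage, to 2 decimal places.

4.11%

σ_{10d} = 0.71% × √10 = 2.245%; μ_{10d} = 10 × 0.12% = 1.200%.
VaR = −(1.200%) + 2.366 × 2.245% = 4.112%.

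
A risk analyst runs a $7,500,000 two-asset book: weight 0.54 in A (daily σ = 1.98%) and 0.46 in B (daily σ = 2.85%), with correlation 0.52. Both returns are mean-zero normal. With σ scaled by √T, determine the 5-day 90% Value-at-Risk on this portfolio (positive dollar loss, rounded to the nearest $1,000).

$447,000

σ_p = √(0.54²·1.98² + 0.46²·2.85² + 2·0.52·0.54·0.46·1.98·2.85) = 2.078%.
σ_{5d} = 2.078% × √5 = 4.647%.
z(90%) = 1.282.
VaR = 1.282 × 4.647% = 5.957%; on $7,500,000 that is $446,775.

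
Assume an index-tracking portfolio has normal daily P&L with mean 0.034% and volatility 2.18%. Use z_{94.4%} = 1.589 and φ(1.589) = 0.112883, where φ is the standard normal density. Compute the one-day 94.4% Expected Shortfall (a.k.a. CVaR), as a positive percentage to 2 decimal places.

Tail multiplier: φ(z)/(1−α) = 0.112883 / 0.056 = 2.016.
ES = −(0.034%) + 2.18% × 2.016 = 4.361%.

4.36%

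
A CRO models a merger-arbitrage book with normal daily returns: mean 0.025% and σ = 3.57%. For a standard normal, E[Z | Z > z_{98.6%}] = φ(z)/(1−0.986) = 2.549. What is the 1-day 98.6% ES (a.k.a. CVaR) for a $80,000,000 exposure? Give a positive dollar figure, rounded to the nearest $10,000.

$7,260,000

ES = −(0.025%) + 3.57% × 2.549 = 9.075%.
On $80,000,000: 0.09075 × $80,000,000 = $7,260,000.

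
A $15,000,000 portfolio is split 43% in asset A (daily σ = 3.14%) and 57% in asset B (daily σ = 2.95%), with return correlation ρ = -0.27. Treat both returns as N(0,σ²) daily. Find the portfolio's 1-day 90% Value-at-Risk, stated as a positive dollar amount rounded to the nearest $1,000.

σ_p² = 0.43²·3.14² + 0.57²·2.95² + 2·-0.27·0.43·0.57·3.14·2.95 = 3.4245 (%²).
σ_p = √3.4245 = 1.851%.
At 90%, z = 1.282.
VaR = 1.282 × 1.851% = 2.373%; on $15,000,000 that is $355,950.

$356,000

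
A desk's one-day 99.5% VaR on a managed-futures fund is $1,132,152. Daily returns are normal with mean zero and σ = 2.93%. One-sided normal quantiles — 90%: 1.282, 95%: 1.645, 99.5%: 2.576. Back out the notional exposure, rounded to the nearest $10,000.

VaR as a fraction of value: z·σ = 2.576 × 2.93% = 7.54768%.
Position = $1,132,152 / 0.0754768 = $15,000,000.

$15,000,000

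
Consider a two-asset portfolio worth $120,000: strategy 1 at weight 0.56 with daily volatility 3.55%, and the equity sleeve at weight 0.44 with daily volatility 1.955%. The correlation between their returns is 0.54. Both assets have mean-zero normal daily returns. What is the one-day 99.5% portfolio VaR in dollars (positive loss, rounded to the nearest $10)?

σ_p² = 0.56²·3.55² + 0.44²·1.955² + 2·0.54·0.56·0.44·3.55·1.955 = 6.5390 (%²).
σ_p = √6.5390 = 2.557%.
At 99.5%, z = 2.576.
VaR = 2.576 × 2.557% = 6.587%; on $120,000 that is $7,904.

$7,900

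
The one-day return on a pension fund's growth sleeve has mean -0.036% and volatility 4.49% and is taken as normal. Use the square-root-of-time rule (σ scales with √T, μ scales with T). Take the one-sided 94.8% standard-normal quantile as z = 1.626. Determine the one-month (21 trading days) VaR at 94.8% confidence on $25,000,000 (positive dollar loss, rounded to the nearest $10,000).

σ_{21d} = 4.49% × √21 = 20.576%; μ_{21d} = 21 × -0.036% = -0.756%.
VaR = −(-0.756%) + 1.626 × 20.576% = 34.213%.
On $25,000,000: 0.34213 × $25,000,000 = $8,553,250.

$8,550,000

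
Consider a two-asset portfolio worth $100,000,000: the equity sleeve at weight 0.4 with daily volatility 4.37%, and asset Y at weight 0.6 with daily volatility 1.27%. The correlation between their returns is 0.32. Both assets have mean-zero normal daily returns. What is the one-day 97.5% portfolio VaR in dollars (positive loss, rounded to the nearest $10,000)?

σ_p² = 0.4²·4.37² + 0.6²·1.27² + 2·0.32·0.4·0.6·4.37·1.27 = 4.4886 (%²).
σ_p = √4.4886 = 2.119%.
At 97.5%, z = 1.960.
VaR = 1.960 × 2.119% = 4.153%; on $100,000,000 that is $4,153,000.

$4,150,000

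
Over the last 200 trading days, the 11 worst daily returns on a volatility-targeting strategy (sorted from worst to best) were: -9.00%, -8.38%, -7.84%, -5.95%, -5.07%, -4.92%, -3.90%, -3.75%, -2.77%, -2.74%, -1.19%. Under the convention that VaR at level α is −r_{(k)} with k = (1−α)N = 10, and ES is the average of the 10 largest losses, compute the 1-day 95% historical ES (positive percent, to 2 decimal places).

5.43%

The 10 worst returns sum to -54.32%.
ES = −(-54.32%) / 10 = 5.432% ≈ 5.43%.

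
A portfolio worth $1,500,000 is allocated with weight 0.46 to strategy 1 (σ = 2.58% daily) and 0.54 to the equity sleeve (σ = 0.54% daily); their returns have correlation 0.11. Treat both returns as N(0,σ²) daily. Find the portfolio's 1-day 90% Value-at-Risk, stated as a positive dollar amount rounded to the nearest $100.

$24,100

σ_p² = 0.46²·2.58² + 0.54²·0.54² + 2·0.11·0.46·0.54·2.58·0.54 = 1.5697 (%²).
σ_p = √1.5697 = 1.253%.
At 90%, z = 1.282.
VaR = 1.282 × 1.253% = 1.606%; on $1,500,000 that is $24,090.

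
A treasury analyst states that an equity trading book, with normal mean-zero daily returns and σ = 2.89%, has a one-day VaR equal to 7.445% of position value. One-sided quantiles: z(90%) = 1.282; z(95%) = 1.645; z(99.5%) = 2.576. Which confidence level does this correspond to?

99.5%

Implied z = VaR/σ = 7.445 / 2.89 = 2.576.
This matches z(99.5%) = 2.576.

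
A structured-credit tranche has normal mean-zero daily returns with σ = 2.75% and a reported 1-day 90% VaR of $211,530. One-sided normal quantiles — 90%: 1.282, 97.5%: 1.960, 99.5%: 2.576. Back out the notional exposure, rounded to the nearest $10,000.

$6,000,000

VaR as a fraction of value: z·σ = 1.282 × 2.75% = 3.5255%.
Position = $211,530 / 0.035255 = $6,000,000.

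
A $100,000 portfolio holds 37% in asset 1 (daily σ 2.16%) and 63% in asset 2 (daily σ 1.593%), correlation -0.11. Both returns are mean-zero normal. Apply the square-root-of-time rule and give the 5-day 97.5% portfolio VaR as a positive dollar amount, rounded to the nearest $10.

$5,310

σ_p = √(0.37²·2.16² + 0.63²·1.593² + 2·-0.11·0.37·0.63·2.16·1.593) = 1.212%.
σ_{5d} = 1.212% × √5 = 2.710%.
z(97.5%) = 1.960.
VaR = 1.960 × 2.710% = 5.312%; on $100,000 that is $5,312.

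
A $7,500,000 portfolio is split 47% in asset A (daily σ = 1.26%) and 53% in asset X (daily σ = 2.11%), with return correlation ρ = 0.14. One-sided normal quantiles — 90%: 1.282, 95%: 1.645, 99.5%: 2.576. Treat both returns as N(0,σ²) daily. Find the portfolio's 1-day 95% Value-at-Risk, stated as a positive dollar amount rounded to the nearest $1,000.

$165,000

σ_p² = 0.47²·1.26² + 0.53²·2.11² + 2·0.14·0.47·0.53·1.26·2.11 = 1.7867 (%²).
σ_p = √1.7867 = 1.337%.
VaR = 1.645 × 1.337% = 2.199%; on $7,500,000 that is $164,925.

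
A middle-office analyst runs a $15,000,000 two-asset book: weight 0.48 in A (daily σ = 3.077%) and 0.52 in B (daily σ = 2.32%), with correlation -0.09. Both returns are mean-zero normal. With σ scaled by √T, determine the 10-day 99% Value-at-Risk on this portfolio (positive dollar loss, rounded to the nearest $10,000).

$2,010,000

σ_p = √(0.48²·3.077² + 0.52²·2.32² + 2·-0.09·0.48·0.52·3.077·2.32) = 1.821%.
σ_{10d} = 1.821% × √10 = 5.759%.
z(99%) = 2.326.
VaR = 2.326 × 5.759% = 13.395%; on $15,000,000 that is $2,009,250.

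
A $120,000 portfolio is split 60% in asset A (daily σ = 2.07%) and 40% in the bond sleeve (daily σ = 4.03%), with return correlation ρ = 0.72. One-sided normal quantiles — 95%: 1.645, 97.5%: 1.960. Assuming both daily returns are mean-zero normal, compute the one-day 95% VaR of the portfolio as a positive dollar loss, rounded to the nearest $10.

$5,230

σ_p² = 0.6²·2.07² + 0.4²·4.03² + 2·0.72·0.6·0.4·2.07·4.03 = 7.0241 (%²).
σ_p = √7.0241 = 2.650%.
VaR = 1.645 × 2.650% = 4.359%; on $120,000 that is $5,231.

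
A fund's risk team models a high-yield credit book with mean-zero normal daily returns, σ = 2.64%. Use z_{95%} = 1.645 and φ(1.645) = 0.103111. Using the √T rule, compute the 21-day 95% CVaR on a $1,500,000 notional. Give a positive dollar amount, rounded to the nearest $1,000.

σ_{21d} = 2.64% × √21 = 12.098%.
ES multiplier = φ(z)/(1−α) = 0.103111/0.05 = 2.062.
ES = 12.098% × 2.062 = 24.946%; on $1,500,000: $374,190.

$374,000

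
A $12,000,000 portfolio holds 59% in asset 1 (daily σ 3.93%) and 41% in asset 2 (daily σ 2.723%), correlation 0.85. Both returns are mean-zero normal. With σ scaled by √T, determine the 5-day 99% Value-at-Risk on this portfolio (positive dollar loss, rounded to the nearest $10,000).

σ_p = √(0.59²·3.93² + 0.41²·2.723² + 2·0.85·0.59·0.41·3.93·2.723) = 3.320%.
σ_{5d} = 3.320% × √5 = 7.424%.
z(99%) = 2.326.
VaR = 2.326 × 7.424% = 17.268%; on $12,000,000 that is $2,072,160.

$2,070,000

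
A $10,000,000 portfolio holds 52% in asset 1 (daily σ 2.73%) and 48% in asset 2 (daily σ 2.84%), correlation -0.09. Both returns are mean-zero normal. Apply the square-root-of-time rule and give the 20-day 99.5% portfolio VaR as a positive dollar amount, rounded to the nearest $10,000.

$2,160,000

σ_p = √(0.52²·2.73² + 0.48²·2.84² + 2·-0.09·0.52·0.48·2.73·2.84) = 1.878%.
σ_{20d} = 1.878% × √20 = 8.399%.
z(99.5%) = 2.576.
VaR = 2.576 × 8.399% = 21.636%; on $10,000,000 that is $2,163,600.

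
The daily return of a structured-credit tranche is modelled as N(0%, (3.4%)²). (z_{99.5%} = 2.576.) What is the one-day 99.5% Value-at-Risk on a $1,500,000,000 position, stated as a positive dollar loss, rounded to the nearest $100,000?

VaR = z·σ = 2.576 × 3.4% = 8.758%.
On $1,500,000,000: 0.08758 × $1,500,000,000 = $131,370,000.

$131,400,000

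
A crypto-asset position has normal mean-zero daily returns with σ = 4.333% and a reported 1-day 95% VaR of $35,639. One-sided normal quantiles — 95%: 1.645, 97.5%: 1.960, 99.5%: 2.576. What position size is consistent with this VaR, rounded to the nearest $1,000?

VaR as a fraction of value: z·σ = 1.645 × 4.333% = 7.12779%.
Position = $35,639 / 0.0712779 = $500,001.

$500,000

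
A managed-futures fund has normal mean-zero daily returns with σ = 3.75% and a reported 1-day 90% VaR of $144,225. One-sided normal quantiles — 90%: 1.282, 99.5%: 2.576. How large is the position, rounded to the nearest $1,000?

$3,000,000

VaR as a fraction of value: z·σ = 1.282 × 3.75% = 4.8075%.
Position = $144,225 / 0.048075 = $3,000,000.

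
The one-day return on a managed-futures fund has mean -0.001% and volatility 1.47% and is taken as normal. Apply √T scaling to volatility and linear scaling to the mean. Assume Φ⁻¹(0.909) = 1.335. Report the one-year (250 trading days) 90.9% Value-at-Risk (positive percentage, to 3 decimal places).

31.279%

σ_{250d} = 1.47% × √250 = 23.243%; μ_{250d} = 250 × -0.001% = -0.250%.
VaR = −(-0.250%) + 1.335 × 23.243% = 31.279%.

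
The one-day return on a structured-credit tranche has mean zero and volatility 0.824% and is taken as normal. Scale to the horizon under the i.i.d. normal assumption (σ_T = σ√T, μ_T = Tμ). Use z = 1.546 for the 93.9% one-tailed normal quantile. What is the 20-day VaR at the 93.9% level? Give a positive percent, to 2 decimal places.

5.70%

σ_{20d} = 0.824% × √20 = 3.685%.
VaR = 1.546 × 3.685% = 5.697%.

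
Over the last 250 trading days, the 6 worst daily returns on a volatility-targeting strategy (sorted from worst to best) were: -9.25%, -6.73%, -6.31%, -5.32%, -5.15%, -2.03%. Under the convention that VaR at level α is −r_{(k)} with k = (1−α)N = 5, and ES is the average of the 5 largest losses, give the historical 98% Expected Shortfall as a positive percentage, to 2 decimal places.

The 5 worst returns sum to -32.76%.
ES = −(-32.76%) / 5 = 6.552% ≈ 6.55%.

6.55%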